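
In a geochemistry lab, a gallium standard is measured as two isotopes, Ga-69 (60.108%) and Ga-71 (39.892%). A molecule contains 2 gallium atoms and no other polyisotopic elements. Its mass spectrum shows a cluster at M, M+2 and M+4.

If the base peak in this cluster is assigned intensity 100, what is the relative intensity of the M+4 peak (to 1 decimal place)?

33.2

(0.60108 + 0.39892)^2 gives M 0.3613, M+2 0.4796, M+4 0.1591; the largest is M+2.
P(M+2) = C(2,1) × 0.60108^1 × 0.39892^1 = 2 × 0.60108 × 0.39892 = 0.479566 (base)
P(M+4) = C(2,2) × 0.60108^0 × 0.39892^2 = 1 × 1.0000 × 0.15913717 = 0.159137
Relative intensity = 0.159137 / 0.479566 × 100 = 33.2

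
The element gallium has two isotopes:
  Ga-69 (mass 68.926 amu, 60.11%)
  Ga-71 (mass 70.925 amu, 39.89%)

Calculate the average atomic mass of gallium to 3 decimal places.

Average mass = Σ (abundance × isotope mass) = 0.6011 × 68.926 + 0.3989 × 70.925
= 41.4314 + 28.2920 = 69.7234 amu

69.723 amu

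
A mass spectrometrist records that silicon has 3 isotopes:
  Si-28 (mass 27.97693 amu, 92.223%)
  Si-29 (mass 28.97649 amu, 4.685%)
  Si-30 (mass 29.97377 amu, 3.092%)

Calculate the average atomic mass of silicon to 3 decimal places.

28.086 amu

Weight each isotope mass by its fractional abundance: 0.92223 × 27.97693 + 0.04685 × 28.97649 + 0.03092 × 29.97377
= 25.801164 + 1.357549 + 0.926789 = 28.085502 amu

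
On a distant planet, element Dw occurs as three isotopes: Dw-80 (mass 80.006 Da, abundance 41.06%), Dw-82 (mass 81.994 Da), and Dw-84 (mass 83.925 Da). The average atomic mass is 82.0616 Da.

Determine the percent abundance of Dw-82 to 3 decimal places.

The remaining 58.94% is split between Dw-82 (fraction x) and Dw-84 (fraction 0.5894 − x).
Substituting: 81.994x + 83.925(0.5894 − x) = 49.2111364
(81.994 − 83.925)x = -0.2542586  ⇒  x = 0.13167, y = 0.45773
Dw-82: 13.167%, Dw-84: 45.773%.

13.167%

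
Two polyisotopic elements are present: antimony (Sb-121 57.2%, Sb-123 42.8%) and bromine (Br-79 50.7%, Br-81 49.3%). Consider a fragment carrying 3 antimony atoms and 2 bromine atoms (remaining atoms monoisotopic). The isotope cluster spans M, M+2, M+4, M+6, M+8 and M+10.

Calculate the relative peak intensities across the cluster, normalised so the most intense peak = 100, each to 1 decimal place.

Antimony pattern (n=3): 0.18714925 : 0.42010426 : 0.31434374 : 0.07840275
Bromine pattern (n=2): 0.257049 : 0.499902 : 0.243049
Convolve the two distributions (both contribute in 2-u steps):
  M: 0.18714925×0.257049 = 0.048107
  M+2: 0.18714925×0.499902 + 0.42010426×0.257049 = 0.201544
  M+4: 0.18714925×0.243049 + 0.42010426×0.499902 + 0.31434374×0.257049 = 0.336299
  M+6: 0.42010426×0.243049 + 0.31434374×0.499902 + 0.07840275×0.257049 = 0.279400
  M+8: 0.31434374×0.243049 + 0.07840275×0.499902 = 0.115595
  M+10: 0.07840275×0.243049 = 0.019056
Scale to base peak (0.336299) = 100: 14.3 : 59.9 : 100.0 : 83.1 : 34.4 : 5.7

14.3 : 59.9 : 100.0 : 83.1 : 34.4 : 5.7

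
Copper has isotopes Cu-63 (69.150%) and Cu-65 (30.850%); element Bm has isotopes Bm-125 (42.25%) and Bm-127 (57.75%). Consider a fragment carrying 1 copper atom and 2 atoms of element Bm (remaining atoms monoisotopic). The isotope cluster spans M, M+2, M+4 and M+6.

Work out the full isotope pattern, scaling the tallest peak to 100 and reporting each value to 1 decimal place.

31.4 : 100.0 : 97.1 : 26.2

Copper pattern (n=1): 0.6915 : 0.3085
Element Bm pattern (n=2): 0.17850625 : 0.4879875 : 0.33350625
Convolve the two distributions (both contribute in 2-u steps):
  M: 0.6915×0.17850625 = 0.123437
  M+2: 0.6915×0.4879875 + 0.3085×0.17850625 = 0.392513
  M+4: 0.6915×0.33350625 + 0.3085×0.4879875 = 0.381164
  M+6: 0.3085×0.33350625 = 0.102887
Scale to base peak (0.392513) = 100: 31.4 : 100.0 : 97.1 : 26.2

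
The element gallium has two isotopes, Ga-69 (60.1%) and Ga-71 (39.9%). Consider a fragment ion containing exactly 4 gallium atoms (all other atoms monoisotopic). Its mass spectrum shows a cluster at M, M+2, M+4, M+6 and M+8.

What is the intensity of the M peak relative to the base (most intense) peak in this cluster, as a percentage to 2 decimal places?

Term probabilities: M 0.1305, M+2 0.3465, M+4 0.3450, M+6 0.1527, M+8 0.0253. Base peak = M+2.
P(M+2) = C(4,1) × 0.601^3 × 0.399^1 = 4 × 0.2170818 × 0.3990 = 0.346463 (base)
P(M) = C(4,0) × 0.601^4 × 0.399^0 = 1 × 0.13046616 × 1.0000 = 0.130466
Relative intensity = 0.130466 / 0.346463 × 100 = 37.66

37.66%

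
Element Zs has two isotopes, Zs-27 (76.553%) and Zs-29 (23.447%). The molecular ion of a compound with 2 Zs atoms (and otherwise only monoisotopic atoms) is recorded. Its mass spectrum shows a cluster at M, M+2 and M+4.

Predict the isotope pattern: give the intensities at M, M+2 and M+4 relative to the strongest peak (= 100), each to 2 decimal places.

Expanding (0.76553 + 0.23447)^2:
P(M) = 0.76553^2 = 0.586036
P(M+2) = 2 × 0.76553^1 × 0.23447^1 = 0.358988
P(M+4) = 0.23447^2 = 0.054976
The M peak is largest (0.586036); scaling to 100 gives 100.00 : 61.26 : 9.38.

100.00 : 61.26 : 9.38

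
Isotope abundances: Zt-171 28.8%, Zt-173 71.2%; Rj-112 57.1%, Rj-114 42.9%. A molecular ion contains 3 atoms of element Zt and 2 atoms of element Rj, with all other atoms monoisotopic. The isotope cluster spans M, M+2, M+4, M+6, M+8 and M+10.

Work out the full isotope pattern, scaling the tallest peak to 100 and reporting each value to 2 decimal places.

2.13 : 19.04 : 64.13 : 100.00 : 70.56 : 18.21

Element Zt pattern (n=3): 0.02388787 : 0.17716838 : 0.43799962 : 0.36094413
Element Rj pattern (n=2): 0.326041 : 0.489918 : 0.184041
Convolve the two distributions (both contribute in 2-u steps):
  M: 0.02388787×0.326041 = 0.007788
  M+2: 0.02388787×0.489918 + 0.17716838×0.326041 = 0.069467
  M+4: 0.02388787×0.184041 + 0.17716838×0.489918 + 0.43799962×0.326041 = 0.234000
  M+6: 0.17716838×0.184041 + 0.43799962×0.489918 + 0.36094413×0.326041 = 0.364873
  M+8: 0.43799962×0.184041 + 0.36094413×0.489918 = 0.257443
  M+10: 0.36094413×0.184041 = 0.066429
Scale to base peak (0.364873) = 100: 2.13 : 19.04 : 64.13 : 100.00 : 70.56 : 18.21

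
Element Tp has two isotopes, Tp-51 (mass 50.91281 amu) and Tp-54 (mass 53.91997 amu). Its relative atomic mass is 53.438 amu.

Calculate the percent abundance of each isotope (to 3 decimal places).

Tp-51: 16.027%, Tp-54: 83.973%

With x = fraction of Tp-51 (so Tp-54 is 1 − x):
50.91281·x + 53.91997·(1 − x) = 53.438
(50.91281 − 53.91997)·x = 53.438 − 53.91997
x = -0.48197 / -3.00716 = 0.16027 → 16.027% Tp-51, 83.973% Tp-54.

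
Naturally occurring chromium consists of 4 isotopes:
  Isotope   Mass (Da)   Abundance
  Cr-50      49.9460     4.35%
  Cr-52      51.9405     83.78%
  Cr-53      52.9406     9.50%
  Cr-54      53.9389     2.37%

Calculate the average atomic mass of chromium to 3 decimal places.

Average mass = Σ (abundance × isotope mass) = 0.0435 × 49.9460 + 0.8378 × 51.9405 + 0.0950 × 52.9406 + 0.0237 × 53.9389
= 2.17265 + 43.51575 + 5.02936 + 1.27835 = 51.99611 Da

51.996 Da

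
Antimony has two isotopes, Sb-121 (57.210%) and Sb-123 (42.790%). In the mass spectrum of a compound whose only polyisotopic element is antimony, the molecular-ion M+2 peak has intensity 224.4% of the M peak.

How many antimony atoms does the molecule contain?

3

For n independent Sb atoms, I(M+2)/I(M) = n · (abundance Sb-123) / (abundance Sb-121) = n · 0.42790/0.57210.
n = 2.244 × 0.57210/0.42790 = 3.00 ≈ 3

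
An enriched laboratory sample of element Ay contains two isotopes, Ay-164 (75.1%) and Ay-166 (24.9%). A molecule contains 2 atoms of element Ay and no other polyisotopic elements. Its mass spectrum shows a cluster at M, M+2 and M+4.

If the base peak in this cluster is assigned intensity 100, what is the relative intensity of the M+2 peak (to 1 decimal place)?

66.3

Term probabilities: M 0.5640, M+2 0.3740, M+4 0.0620. Base peak = M.
P(M) = C(2,0) × 0.751^2 × 0.249^0 = 1 × 0.564001 × 1.0000 = 0.564001 (base)
P(M+2) = C(2,1) × 0.751^1 × 0.249^1 = 2 × 0.7510 × 0.2490 = 0.373998
Relative intensity = 0.373998 / 0.564001 × 100 = 66.3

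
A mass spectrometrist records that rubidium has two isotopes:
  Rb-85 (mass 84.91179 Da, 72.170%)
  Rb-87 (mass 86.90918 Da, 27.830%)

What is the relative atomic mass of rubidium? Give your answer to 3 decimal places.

85.468 Da

Weight each isotope mass by its fractional abundance: 0.72170 × 84.91179 + 0.27830 × 86.90918
= 61.280839 + 24.186825 = 85.467664 Da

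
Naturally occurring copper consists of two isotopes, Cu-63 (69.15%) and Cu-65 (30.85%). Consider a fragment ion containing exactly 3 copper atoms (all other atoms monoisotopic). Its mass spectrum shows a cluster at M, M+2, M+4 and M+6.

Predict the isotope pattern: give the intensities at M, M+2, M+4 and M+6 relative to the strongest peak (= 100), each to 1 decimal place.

74.7 : 100.0 : 44.6 : 6.6

Each Cu atom is independently Cu-63 (p = 0.6915) or Cu-65 (q = 0.3085); the cluster is the binomial expansion (p + q)^3.
P(M) = 0.6915^3 = 0.330656
P(M+2) = 3 × 0.6915^2 × 0.3085^1 = 0.442548
P(M+4) = 3 × 0.6915^1 × 0.3085^2 = 0.197435
P(M+6) = 0.3085^3 = 0.029361
The M+2 peak is largest (0.442548); scaling to 100 gives 74.7 : 100.0 : 44.6 : 6.6.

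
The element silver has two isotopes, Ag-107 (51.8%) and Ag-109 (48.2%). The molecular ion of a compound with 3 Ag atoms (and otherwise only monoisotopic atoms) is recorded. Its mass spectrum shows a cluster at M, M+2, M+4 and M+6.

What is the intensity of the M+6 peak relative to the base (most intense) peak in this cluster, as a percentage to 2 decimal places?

28.86%

Term probabilities: M 0.1390, M+2 0.3880, M+4 0.3610, M+6 0.1120. Base peak = M+2.
P(M+2) = C(3,1) × 0.518^2 × 0.482^1 = 3 × 0.268324 × 0.4820 = 0.387997 (base)
P(M+6) = C(3,3) × 0.518^0 × 0.482^3 = 1 × 1.0000 × 0.11198017 = 0.111980
Relative intensity = 0.111980 / 0.387997 × 100 = 28.86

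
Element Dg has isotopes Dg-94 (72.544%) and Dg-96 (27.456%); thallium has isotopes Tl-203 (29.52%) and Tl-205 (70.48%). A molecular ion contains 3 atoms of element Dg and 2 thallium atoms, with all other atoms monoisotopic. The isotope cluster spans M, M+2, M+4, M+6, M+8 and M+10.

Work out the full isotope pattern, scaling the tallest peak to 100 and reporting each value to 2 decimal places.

8.66 : 51.17 : 100.00 : 74.26 : 23.45 : 2.68

Element Dg pattern (n=3): 0.38177237 : 0.43347247 : 0.16405795 : 0.02069721
Thallium pattern (n=2): 0.08714304 : 0.41611392 : 0.49674304
Convolve the two distributions (both contribute in 2-u steps):
  M: 0.38177237×0.08714304 = 0.033269
  M+2: 0.38177237×0.41611392 + 0.43347247×0.08714304 = 0.196635
  M+4: 0.38177237×0.49674304 + 0.43347247×0.41611392 + 0.16405795×0.08714304 = 0.384313
  M+6: 0.43347247×0.49674304 + 0.16405795×0.41611392 + 0.02069721×0.08714304 = 0.285395
  M+8: 0.16405795×0.49674304 + 0.02069721×0.41611392 = 0.090107
  M+10: 0.02069721×0.49674304 = 0.010281
Scale to base peak (0.384313) = 100: 8.66 : 51.17 : 100.00 : 74.26 : 23.45 : 2.68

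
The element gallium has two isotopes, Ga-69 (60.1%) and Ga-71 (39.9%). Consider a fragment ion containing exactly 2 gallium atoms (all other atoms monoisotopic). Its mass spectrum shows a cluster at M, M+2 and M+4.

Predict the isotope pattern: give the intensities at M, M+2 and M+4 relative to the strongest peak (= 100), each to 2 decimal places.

Expanding (0.601 + 0.399)^2:
P(M) = 0.601^2 = 0.361201
P(M+2) = 2 × 0.601^1 × 0.399^1 = 0.479598
P(M+4) = 0.399^2 = 0.159201
The M+2 peak is largest (0.479598); scaling to 100 gives 75.31 : 100.00 : 33.19.

75.31 : 100.00 : 33.19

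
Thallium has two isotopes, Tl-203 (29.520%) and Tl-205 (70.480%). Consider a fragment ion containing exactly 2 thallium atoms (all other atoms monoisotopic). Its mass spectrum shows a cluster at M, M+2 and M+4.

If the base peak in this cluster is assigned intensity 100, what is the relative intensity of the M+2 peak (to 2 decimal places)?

Term probabilities: M 0.0871, M+2 0.4161, M+4 0.4967. Base peak = M+4.
P(M+4) = C(2,2) × 0.29520^0 × 0.70480^2 = 1 × 1.0000 × 0.49674304 = 0.496743 (base)
P(M+2) = C(2,1) × 0.29520^1 × 0.70480^1 = 2 × 0.2952 × 0.7048 = 0.416114
Relative intensity = 0.416114 / 0.496743 × 100 = 83.77

83.77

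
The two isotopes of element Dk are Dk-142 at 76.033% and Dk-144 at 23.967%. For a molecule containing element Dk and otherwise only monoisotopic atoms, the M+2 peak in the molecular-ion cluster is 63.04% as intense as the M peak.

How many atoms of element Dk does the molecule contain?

For n independent Dk atoms, I(M+2)/I(M) = n · (abundance Dk-144) / (abundance Dk-142) = n · 0.23967/0.76033.
n = 0.6304 × 0.76033/0.23967 = 2.00 ≈ 2

2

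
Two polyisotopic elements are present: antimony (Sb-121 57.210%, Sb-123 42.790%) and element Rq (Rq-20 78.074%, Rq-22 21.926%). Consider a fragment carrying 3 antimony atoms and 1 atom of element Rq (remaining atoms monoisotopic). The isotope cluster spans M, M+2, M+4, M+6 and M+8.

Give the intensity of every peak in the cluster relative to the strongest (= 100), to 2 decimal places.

Antimony pattern (n=3): 0.18724742 : 0.42015297 : 0.3142518 : 0.07834781
Element Rq pattern (n=1): 0.78074 : 0.21926
Convolve the two distributions (both contribute in 2-u steps):
  M: 0.18724742×0.78074 = 0.146192
  M+2: 0.18724742×0.21926 + 0.42015297×0.78074 = 0.369086
  M+4: 0.42015297×0.21926 + 0.3142518×0.78074 = 0.337472
  M+6: 0.3142518×0.21926 + 0.07834781×0.78074 = 0.130072
  M+8: 0.07834781×0.21926 = 0.017179
Scale to base peak (0.369086) = 100: 39.61 : 100.00 : 91.43 : 35.24 : 4.65

39.61 : 100.00 : 91.43 : 35.24 : 4.65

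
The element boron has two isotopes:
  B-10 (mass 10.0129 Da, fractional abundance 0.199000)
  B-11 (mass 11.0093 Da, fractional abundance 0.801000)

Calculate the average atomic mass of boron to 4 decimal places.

10.8110 Da

Average mass = Σ (abundance × isotope mass) = 0.199000 × 10.0129 + 0.801000 × 11.0093
= 1.99257 + 8.81845 = 10.81102 Da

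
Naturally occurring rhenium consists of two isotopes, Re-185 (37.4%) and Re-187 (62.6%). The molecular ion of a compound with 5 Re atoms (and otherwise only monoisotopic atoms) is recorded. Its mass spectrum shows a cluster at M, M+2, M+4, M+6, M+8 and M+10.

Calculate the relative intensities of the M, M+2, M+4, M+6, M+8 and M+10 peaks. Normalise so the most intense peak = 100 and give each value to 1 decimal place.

2.1 : 17.8 : 59.7 : 100.0 : 83.7 : 28.0

The 5 Re atoms are independent, so intensities follow the terms of (0.374 + 0.626)^5.
P(M) = 0.374^5 = 0.007317
P(M+2) = 5 × 0.374^4 × 0.626^1 = 0.061239
P(M+4) = 10 × 0.374^3 × 0.626^2 = 0.205005
P(M+6) = 10 × 0.374^2 × 0.626^3 = 0.343136
P(M+8) = 5 × 0.374^1 × 0.626^4 = 0.287170
P(M+10) = 0.626^5 = 0.096133
The M+6 peak is largest (0.343136); scaling to 100 gives 2.1 : 17.8 : 59.7 : 100.0 : 83.7 : 28.0.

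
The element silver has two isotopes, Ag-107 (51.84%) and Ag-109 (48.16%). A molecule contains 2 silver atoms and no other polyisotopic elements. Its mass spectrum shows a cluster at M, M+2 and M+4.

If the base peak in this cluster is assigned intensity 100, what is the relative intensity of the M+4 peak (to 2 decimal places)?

46.45

Binomial terms of (0.5184 + 0.4816)^2: M 0.2687, M+2 0.4993, M+4 0.2319 → M+2 is the base peak.
P(M+2) = C(2,1) × 0.5184^1 × 0.4816^1 = 2 × 0.5184 × 0.4816 = 0.499323 (base)
P(M+4) = C(2,2) × 0.5184^0 × 0.4816^2 = 1 × 1.0000 × 0.23193856 = 0.231939
Relative intensity = 0.231939 / 0.499323 × 100 = 46.45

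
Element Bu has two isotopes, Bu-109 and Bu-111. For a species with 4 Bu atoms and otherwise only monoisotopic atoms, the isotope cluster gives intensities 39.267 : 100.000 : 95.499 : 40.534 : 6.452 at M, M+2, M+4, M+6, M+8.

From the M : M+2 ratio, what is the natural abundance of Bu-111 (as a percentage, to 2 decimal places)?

38.90%

Write p for the Bu-109 fraction. I(M+2)/I(M) = [C(4,1)·p^3·(1−p)] / p^4 = 4·(1−p)/p = 100.000/39.267 = 2.5467
(1−p)/p = 2.5467/4 = 0.6367  ⇒  p = 1/(1 + 0.6367) = 0.6110
Bu-109: 61.10%, Bu-111: 38.90%.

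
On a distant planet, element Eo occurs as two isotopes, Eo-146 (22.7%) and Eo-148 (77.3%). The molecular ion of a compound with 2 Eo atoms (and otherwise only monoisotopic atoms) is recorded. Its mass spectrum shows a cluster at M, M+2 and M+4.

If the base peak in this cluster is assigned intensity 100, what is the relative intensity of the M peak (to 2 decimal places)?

8.62

(0.227 + 0.773)^2 gives M 0.0515, M+2 0.3509, M+4 0.5975; the largest is M+4.
P(M+4) = C(2,2) × 0.227^0 × 0.773^2 = 1 × 1.0000 × 0.597529 = 0.597529 (base)
P(M) = C(2,0) × 0.227^2 × 0.773^0 = 1 × 0.051529 × 1.0000 = 0.051529
Relative intensity = 0.051529 / 0.597529 × 100 = 8.62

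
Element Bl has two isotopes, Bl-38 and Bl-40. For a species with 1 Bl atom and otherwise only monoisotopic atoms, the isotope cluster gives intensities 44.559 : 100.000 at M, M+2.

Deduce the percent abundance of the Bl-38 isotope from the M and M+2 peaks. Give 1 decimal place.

30.8%

Let p = fractional abundance of Bl-38. I(M+2)/I(M) = [C(1,1)·p^0·(1−p)] / p^1 = 1·(1−p)/p = 100.000/44.559 = 2.2442
(1−p)/p = 2.2442/1 = 2.2442  ⇒  p = 1/(1 + 2.2442) = 0.3082
Bl-38: 30.8%, Bl-40: 69.2%.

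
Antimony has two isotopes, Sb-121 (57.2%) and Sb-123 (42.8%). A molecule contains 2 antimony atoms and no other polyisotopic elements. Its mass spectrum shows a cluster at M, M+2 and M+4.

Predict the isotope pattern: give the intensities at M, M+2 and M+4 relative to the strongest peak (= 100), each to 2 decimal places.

66.82 : 100.00 : 37.41

Expanding (0.572 + 0.428)^2:
P(M) = 0.572^2 = 0.327184
P(M+2) = 2 × 0.572^1 × 0.428^1 = 0.489632
P(M+4) = 0.428^2 = 0.183184
The M+2 peak is largest (0.489632); scaling to 100 gives 66.82 : 100.00 : 37.41.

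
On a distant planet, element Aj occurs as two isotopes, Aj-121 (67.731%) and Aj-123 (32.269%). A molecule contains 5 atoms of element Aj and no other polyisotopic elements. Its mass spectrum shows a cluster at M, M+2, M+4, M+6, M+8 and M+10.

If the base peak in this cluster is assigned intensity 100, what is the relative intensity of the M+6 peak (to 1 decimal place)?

45.4

Binomial terms of (0.67731 + 0.32269)^5: M 0.1425, M+2 0.3396, M+4 0.3235, M+6 0.1541, M+8 0.0367, M+10 0.0035 → M+2 is the base peak.
P(M+2) = C(5,1) × 0.67731^4 × 0.32269^1 = 5 × 0.21045049 × 0.32269 = 0.339551 (base)
P(M+6) = C(5,3) × 0.67731^2 × 0.32269^3 = 10 × 0.45874884 × 0.03360133 = 0.154146
Relative intensity = 0.154146 / 0.339551 × 100 = 45.4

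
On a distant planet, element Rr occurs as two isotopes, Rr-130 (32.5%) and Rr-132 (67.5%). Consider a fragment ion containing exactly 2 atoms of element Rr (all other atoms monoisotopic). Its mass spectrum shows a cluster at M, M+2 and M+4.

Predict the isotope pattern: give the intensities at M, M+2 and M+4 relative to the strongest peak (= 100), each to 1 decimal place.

23.2 : 96.3 : 100.0

Each Rr atom is independently Rr-130 (p = 0.325) or Rr-132 (q = 0.675); the cluster is the binomial expansion (p + q)^2.
P(M) = 0.325^2 = 0.105625
P(M+2) = 2 × 0.325^1 × 0.675^1 = 0.438750
P(M+4) = 0.675^2 = 0.455625
The M+4 peak is largest (0.455625); scaling to 100 gives 23.2 : 96.3 : 100.0.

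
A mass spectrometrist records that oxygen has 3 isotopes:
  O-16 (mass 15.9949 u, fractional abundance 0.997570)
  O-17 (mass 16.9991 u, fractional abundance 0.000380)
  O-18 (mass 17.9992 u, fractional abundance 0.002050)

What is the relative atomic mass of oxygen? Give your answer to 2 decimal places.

16.00 u

The abundance-weighted mean is 0.997570 × 15.9949 + 0.000380 × 16.9991 + 0.002050 × 17.9992
= 15.95603 + 0.00646 + 0.03690 = 15.99939 u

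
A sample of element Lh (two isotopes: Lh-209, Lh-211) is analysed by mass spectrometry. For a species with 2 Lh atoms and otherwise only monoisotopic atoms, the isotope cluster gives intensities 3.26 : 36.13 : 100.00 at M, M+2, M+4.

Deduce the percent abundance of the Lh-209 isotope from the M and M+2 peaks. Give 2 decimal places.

If p is the fraction of Lh that is Lh-209, then I(M+2)/I(M) = [C(2,1)·p^1·(1−p)] / p^2 = 2·(1−p)/p = 36.13/3.26 = 11.0828
(1−p)/p = 11.0828/2 = 5.5414  ⇒  p = 1/(1 + 5.5414) = 0.1529
Lh-209: 15.29%, Lh-211: 84.71%.

15.29%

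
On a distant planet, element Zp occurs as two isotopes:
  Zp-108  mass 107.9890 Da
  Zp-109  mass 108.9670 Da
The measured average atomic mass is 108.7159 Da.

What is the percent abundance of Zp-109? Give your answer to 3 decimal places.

74.325%

With x = fraction of Zp-108 (so Zp-109 is 1 − x):
107.9890·x + 108.9670·(1 − x) = 108.7159
(107.9890 − 108.9670)·x = 108.7159 − 108.9670
x = -0.2511 / -0.9780 = 0.25675 → 25.675% Zp-108, 74.325% Zp-109.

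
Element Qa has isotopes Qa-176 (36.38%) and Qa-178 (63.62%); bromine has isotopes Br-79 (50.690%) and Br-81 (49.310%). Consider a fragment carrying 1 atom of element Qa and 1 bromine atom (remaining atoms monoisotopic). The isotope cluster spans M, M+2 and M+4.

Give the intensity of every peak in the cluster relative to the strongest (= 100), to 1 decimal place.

Element Qa pattern (n=1): 0.3638 : 0.6362
Bromine pattern (n=1): 0.5069 : 0.4931
Convolve the two distributions (both contribute in 2-u steps):
  M: 0.3638×0.5069 = 0.184410
  M+2: 0.3638×0.4931 + 0.6362×0.5069 = 0.501880
  M+4: 0.6362×0.4931 = 0.313710
Scale to base peak (0.501880) = 100: 36.7 : 100.0 : 62.5

36.7 : 100.0 : 62.5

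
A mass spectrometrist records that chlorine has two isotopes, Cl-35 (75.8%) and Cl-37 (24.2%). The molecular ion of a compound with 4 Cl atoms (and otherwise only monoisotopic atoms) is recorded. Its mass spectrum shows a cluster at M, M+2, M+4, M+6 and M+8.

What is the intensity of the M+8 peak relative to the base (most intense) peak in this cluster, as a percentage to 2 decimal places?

0.81%

Binomial terms of (0.758 + 0.242)^4: M 0.3301, M+2 0.4216, M+4 0.2019, M+6 0.0430, M+8 0.0034 → M+2 is the base peak.
P(M+2) = C(4,1) × 0.758^3 × 0.242^1 = 4 × 0.43551951 × 0.2420 = 0.421583 (base)
P(M+8) = C(4,4) × 0.758^0 × 0.242^4 = 1 × 1.0000 × 0.00342974 = 0.003430
Relative intensity = 0.003430 / 0.421583 × 100 = 0.81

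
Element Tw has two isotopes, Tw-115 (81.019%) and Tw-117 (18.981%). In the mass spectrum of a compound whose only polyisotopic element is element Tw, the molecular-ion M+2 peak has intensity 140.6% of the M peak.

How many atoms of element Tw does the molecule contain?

6

The M+2/M ratio from n Tw atoms is n · q/p = n · 0.18981/0.81019.
n = 1.406 × 0.81019/0.18981 = 6.00 ≈ 6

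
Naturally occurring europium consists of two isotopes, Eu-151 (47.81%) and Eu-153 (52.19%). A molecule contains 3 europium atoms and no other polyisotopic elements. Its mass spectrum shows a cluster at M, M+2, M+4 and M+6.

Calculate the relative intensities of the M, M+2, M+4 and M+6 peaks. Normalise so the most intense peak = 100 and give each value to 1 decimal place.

Each Eu atom is independently Eu-151 (p = 0.4781) or Eu-153 (q = 0.5219); the cluster is the binomial expansion (p + q)^3.
P(M) = 0.4781^3 = 0.109284
P(M+2) = 3 × 0.4781^2 × 0.5219^1 = 0.357887
P(M+4) = 3 × 0.4781^1 × 0.5219^2 = 0.390674
P(M+6) = 0.5219^3 = 0.142155
The M+4 peak is largest (0.390674); scaling to 100 gives 28.0 : 91.6 : 100.0 : 36.4.

28.0 : 91.6 : 100.0 : 36.4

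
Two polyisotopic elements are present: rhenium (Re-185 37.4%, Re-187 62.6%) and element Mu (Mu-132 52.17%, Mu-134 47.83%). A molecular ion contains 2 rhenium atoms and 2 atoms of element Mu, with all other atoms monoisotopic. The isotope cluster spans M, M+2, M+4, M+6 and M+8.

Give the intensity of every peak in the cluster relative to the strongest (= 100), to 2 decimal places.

Rhenium pattern (n=2): 0.139876 : 0.468248 : 0.391876
Element Mu pattern (n=2): 0.27217089 : 0.49905822 : 0.22877089
Convolve the two distributions (both contribute in 2-u steps):
  M: 0.139876×0.27217089 = 0.038070
  M+2: 0.139876×0.49905822 + 0.468248×0.27217089 = 0.197250
  M+4: 0.139876×0.22877089 + 0.468248×0.49905822 + 0.391876×0.27217089 = 0.372340
  M+6: 0.468248×0.22877089 + 0.391876×0.49905822 = 0.302690
  M+8: 0.391876×0.22877089 = 0.089650
Scale to base peak (0.372340) = 100: 10.22 : 52.98 : 100.00 : 81.29 : 24.08

10.22 : 52.98 : 100.00 : 81.29 : 24.08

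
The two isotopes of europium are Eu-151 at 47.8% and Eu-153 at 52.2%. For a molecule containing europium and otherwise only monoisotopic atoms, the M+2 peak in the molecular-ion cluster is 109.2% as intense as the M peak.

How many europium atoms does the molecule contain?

1

The M+2/M ratio from n Eu atoms is n · q/p = n · 0.522/0.478.
n = 1.092 × 0.478/0.522 = 1.00 ≈ 1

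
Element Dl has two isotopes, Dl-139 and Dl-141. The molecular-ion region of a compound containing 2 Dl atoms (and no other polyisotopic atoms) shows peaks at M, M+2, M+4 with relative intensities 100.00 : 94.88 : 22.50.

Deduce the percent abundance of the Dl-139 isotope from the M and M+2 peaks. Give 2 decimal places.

67.82%

Let p = fractional abundance of Dl-139. I(M+2)/I(M) = [C(2,1)·p^1·(1−p)] / p^2 = 2·(1−p)/p = 94.88/100.00 = 0.9488
(1−p)/p = 0.9488/2 = 0.4744  ⇒  p = 1/(1 + 0.4744) = 0.6782
Dl-139: 67.82%, Dl-141: 32.18%.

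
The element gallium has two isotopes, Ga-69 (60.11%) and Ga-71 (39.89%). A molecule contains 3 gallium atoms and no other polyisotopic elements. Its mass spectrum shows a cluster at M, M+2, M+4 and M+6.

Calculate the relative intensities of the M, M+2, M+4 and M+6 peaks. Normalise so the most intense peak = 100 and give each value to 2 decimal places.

50.23 : 100.00 : 66.36 : 14.68

The 3 Ga atoms are independent, so intensities follow the terms of (0.6011 + 0.3989)^3.
P(M) = 0.6011^3 = 0.217190
P(M+2) = 3 × 0.6011^2 × 0.3989^1 = 0.432393
P(M+4) = 3 × 0.6011^1 × 0.3989^2 = 0.286943
P(M+6) = 0.3989^3 = 0.063473
The M+2 peak is largest (0.432393); scaling to 100 gives 50.23 : 100.00 : 66.36 : 14.68.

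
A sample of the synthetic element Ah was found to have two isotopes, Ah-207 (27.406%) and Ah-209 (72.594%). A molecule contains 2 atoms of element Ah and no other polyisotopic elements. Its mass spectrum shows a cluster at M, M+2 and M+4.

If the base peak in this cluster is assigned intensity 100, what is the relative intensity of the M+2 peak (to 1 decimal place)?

75.5

Binomial terms of (0.27406 + 0.72594)^2: M 0.0751, M+2 0.3979, M+4 0.5270 → M+4 is the base peak.
P(M+4) = C(2,2) × 0.27406^0 × 0.72594^2 = 1 × 1.0000 × 0.52698888 = 0.526989 (base)
P(M+2) = C(2,1) × 0.27406^1 × 0.72594^1 = 2 × 0.27406 × 0.72594 = 0.397902
Relative intensity = 0.397902 / 0.526989 × 100 = 75.5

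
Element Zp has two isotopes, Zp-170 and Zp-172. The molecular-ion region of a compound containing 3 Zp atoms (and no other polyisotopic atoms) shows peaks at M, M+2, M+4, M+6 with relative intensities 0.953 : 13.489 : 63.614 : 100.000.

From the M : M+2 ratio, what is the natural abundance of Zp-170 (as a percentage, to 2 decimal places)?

Write p for the Zp-170 fraction. I(M+2)/I(M) = [C(3,1)·p^2·(1−p)] / p^3 = 3·(1−p)/p = 13.489/0.953 = 14.1542
(1−p)/p = 14.1542/3 = 4.7181  ⇒  p = 1/(1 + 4.7181) = 0.1749
Zp-170: 17.49%, Zp-172: 82.51%.

17.49%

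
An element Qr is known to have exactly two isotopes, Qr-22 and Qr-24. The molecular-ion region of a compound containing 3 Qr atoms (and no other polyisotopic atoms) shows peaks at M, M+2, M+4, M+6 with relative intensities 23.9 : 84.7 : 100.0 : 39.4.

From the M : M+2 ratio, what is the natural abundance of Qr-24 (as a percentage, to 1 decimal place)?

54.2%

If p is the fraction of Qr that is Qr-22, then I(M+2)/I(M) = [C(3,1)·p^2·(1−p)] / p^3 = 3·(1−p)/p = 84.7/23.9 = 3.5439
(1−p)/p = 3.5439/3 = 1.1813  ⇒  p = 1/(1 + 1.1813) = 0.4584
Qr-22: 45.8%, Qr-24: 54.2%.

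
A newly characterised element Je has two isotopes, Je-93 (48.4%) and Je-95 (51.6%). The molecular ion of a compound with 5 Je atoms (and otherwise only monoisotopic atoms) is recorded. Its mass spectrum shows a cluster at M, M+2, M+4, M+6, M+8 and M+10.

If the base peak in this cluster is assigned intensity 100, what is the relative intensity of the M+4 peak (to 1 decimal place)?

93.8

Binomial terms of (0.484 + 0.516)^5: M 0.0266, M+2 0.1416, M+4 0.3019, M+6 0.3218, M+8 0.1716, M+10 0.0366 → M+6 is the base peak.
P(M+6) = C(5,3) × 0.484^2 × 0.516^3 = 10 × 0.234256 × 0.1373881 = 0.321840 (base)
P(M+4) = C(5,2) × 0.484^3 × 0.516^2 = 10 × 0.1133799 × 0.266256 = 0.301881
Relative intensity = 0.301881 / 0.321840 × 100 = 93.8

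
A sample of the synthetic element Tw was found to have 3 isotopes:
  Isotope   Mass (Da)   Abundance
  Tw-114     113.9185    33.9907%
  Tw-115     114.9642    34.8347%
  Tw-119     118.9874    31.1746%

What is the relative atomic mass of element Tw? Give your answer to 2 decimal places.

115.86 Da

Average mass = Σ (abundance × isotope mass) = 0.339907 × 113.9185 + 0.348347 × 114.9642 + 0.311746 × 118.9874
= 38.72170 + 40.04743 + 37.09385 = 115.86298 Da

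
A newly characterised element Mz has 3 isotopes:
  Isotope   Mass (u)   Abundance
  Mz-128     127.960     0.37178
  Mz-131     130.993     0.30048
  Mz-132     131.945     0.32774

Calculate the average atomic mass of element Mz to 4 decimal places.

130.1774 u

The abundance-weighted mean is 0.37178 × 127.960 + 0.30048 × 130.993 + 0.32774 × 131.945
= 47.57297 + 39.36078 + 43.24365 = 130.17740 u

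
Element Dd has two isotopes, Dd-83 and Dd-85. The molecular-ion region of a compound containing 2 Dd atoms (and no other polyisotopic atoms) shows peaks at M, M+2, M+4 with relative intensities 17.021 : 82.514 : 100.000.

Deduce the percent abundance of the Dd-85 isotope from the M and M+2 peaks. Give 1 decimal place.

If p is the fraction of Dd that is Dd-83, then I(M+2)/I(M) = [C(2,1)·p^1·(1−p)] / p^2 = 2·(1−p)/p = 82.514/17.021 = 4.8478
(1−p)/p = 4.8478/2 = 2.4239  ⇒  p = 1/(1 + 2.4239) = 0.2921
Dd-83: 29.2%, Dd-85: 70.8%.

70.8%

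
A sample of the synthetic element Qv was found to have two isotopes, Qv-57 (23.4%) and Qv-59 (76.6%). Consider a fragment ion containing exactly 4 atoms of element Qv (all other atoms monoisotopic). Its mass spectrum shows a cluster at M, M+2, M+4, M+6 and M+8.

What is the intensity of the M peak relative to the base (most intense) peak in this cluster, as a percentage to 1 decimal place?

(0.234 + 0.766)^4 gives M 0.0030, M+2 0.0393, M+4 0.1928, M+6 0.4207, M+8 0.3443; the largest is M+6.
P(M+6) = C(4,3) × 0.234^1 × 0.766^3 = 4 × 0.2340 × 0.4494551 = 0.420690 (base)
P(M) = C(4,0) × 0.234^4 × 0.766^0 = 1 × 0.00299822 × 1.0000 = 0.002998
Relative intensity = 0.002998 / 0.420690 × 100 = 0.7

0.7%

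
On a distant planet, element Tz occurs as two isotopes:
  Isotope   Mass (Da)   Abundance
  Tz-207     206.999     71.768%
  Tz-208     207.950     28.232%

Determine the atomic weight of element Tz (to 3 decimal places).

207.267 Da

Weight each isotope mass by its fractional abundance: 0.71768 × 206.999 + 0.28232 × 207.950
= 148.5590 + 58.7084 = 207.2674 Da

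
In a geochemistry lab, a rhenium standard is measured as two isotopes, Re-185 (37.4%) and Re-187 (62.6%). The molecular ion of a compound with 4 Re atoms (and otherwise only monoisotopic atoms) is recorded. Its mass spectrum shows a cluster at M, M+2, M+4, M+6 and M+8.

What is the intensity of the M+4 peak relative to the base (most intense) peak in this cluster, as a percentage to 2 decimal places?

Binomial terms of (0.374 + 0.626)^4: M 0.0196, M+2 0.1310, M+4 0.3289, M+6 0.3670, M+8 0.1536 → M+6 is the base peak.
P(M+6) = C(4,3) × 0.374^1 × 0.626^3 = 4 × 0.3740 × 0.24531438 = 0.366990 (base)
P(M+4) = C(4,2) × 0.374^2 × 0.626^2 = 6 × 0.139876 × 0.391876 = 0.328884
Relative intensity = 0.328884 / 0.366990 × 100 = 89.62

89.62%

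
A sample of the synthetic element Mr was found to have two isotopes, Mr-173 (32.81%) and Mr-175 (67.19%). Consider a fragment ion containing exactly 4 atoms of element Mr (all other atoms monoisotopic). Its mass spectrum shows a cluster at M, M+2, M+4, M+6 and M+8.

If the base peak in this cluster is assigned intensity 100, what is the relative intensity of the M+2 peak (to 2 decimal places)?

(0.3281 + 0.6719)^4 gives M 0.0116, M+2 0.0949, M+4 0.2916, M+6 0.3981, M+8 0.2038; the largest is M+6.
P(M+6) = C(4,3) × 0.3281^1 × 0.6719^3 = 4 × 0.3281 × 0.30332899 = 0.398089 (base)
P(M+2) = C(4,1) × 0.3281^3 × 0.6719^1 = 4 × 0.03531984 × 0.6719 = 0.094926
Relative intensity = 0.094926 / 0.398089 × 100 = 23.85

23.85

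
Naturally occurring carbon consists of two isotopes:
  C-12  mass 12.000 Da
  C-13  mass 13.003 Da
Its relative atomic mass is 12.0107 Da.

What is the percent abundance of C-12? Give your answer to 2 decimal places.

98.93%

Writing the weighted mean with unknown fraction x of C-12:
12.000·x + 13.003·(1 − x) = 12.0107
(12.000 − 13.003)·x = 12.0107 − 13.003
x = -0.9923 / -1.003 = 0.98933 → 98.93% C-12, 1.07% C-13.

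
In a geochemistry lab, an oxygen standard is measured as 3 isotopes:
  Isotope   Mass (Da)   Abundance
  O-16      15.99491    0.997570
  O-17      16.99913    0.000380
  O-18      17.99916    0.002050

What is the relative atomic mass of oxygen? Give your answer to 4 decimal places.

15.9994 Da

Ar = Σ fᵢ·mᵢ = 0.997570 × 15.99491 + 0.000380 × 16.99913 + 0.002050 × 17.99916
= 15.956042 + 0.006460 + 0.036898 = 15.999400 Da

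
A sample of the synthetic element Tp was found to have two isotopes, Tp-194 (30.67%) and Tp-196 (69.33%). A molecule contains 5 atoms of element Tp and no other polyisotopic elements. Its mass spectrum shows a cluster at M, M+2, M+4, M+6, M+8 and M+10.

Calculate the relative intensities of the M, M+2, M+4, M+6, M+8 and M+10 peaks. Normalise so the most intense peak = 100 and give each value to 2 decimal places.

0.77 : 8.66 : 39.14 : 88.48 : 100.00 : 45.21

Each Tp atom is independently Tp-194 (p = 0.3067) or Tp-196 (q = 0.6933); the cluster is the binomial expansion (p + q)^5.
P(M) = 0.3067^5 = 0.002714
P(M+2) = 5 × 0.3067^4 × 0.6933^1 = 0.030672
P(M+4) = 10 × 0.3067^3 × 0.6933^2 = 0.138670
P(M+6) = 10 × 0.3067^2 × 0.6933^3 = 0.313467
P(M+8) = 5 × 0.3067^1 × 0.6933^4 = 0.354298
P(M+10) = 0.6933^5 = 0.160179
The M+8 peak is largest (0.354298); scaling to 100 gives 0.77 : 8.66 : 39.14 : 88.48 : 100.00 : 45.21.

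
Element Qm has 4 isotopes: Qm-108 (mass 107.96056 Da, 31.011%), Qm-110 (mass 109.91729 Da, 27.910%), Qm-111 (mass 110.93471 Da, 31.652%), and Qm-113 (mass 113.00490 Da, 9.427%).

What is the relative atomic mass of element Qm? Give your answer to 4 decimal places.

109.9236 Da

Weight each isotope mass by its fractional abundance: 0.31011 × 107.96056 + 0.27910 × 109.91729 + 0.31652 × 110.93471 + 0.09427 × 113.00490
= 33.479649 + 30.677916 + 35.113054 + 10.652972 = 109.923591 Da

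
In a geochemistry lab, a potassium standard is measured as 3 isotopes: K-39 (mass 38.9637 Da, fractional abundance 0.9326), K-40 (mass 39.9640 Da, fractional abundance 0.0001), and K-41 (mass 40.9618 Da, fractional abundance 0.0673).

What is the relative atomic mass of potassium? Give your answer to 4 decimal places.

39.0983 Da

Average mass = Σ (abundance × isotope mass) = 0.9326 × 38.9637 + 0.0001 × 39.9640 + 0.0673 × 40.9618
= 36.33755 + 0.00400 + 2.75673 = 39.09828 Da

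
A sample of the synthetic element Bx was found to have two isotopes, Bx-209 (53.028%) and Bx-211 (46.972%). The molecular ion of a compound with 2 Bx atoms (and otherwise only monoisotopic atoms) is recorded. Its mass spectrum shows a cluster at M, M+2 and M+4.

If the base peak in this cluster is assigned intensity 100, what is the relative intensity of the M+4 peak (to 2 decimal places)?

44.29

Term probabilities: M 0.2812, M+2 0.4982, M+4 0.2206. Base peak = M+2.
P(M+2) = C(2,1) × 0.53028^1 × 0.46972^1 = 2 × 0.53028 × 0.46972 = 0.498166 (base)
P(M+4) = C(2,2) × 0.53028^0 × 0.46972^2 = 1 × 1.0000 × 0.22063688 = 0.220637
Relative intensity = 0.220637 / 0.498166 × 100 = 44.29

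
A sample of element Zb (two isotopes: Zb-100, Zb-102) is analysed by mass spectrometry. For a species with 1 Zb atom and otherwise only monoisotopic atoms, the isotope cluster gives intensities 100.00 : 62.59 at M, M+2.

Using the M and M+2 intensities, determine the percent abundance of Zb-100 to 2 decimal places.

If p is the fraction of Zb that is Zb-100, then I(M+2)/I(M) = [C(1,1)·p^0·(1−p)] / p^1 = 1·(1−p)/p = 62.59/100.00 = 0.6259
(1−p)/p = 0.6259/1 = 0.6259  ⇒  p = 1/(1 + 0.6259) = 0.6150
Zb-100: 61.50%, Zb-102: 38.50%.

61.50%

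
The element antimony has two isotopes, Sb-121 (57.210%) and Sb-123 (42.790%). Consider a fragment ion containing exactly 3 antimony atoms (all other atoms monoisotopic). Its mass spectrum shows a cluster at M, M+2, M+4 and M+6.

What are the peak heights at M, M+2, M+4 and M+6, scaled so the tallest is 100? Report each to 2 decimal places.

44.57 : 100.00 : 74.79 : 18.65

Each Sb atom is independently Sb-121 (p = 0.57210) or Sb-123 (q = 0.42790); the cluster is the binomial expansion (p + q)^3.
P(M) = 0.57210^3 = 0.187247
P(M+2) = 3 × 0.57210^2 × 0.42790^1 = 0.420153
P(M+4) = 3 × 0.57210^1 × 0.42790^2 = 0.314252
P(M+6) = 0.42790^3 = 0.078348
The M+2 peak is largest (0.420153); scaling to 100 gives 44.57 : 100.00 : 74.79 : 18.65.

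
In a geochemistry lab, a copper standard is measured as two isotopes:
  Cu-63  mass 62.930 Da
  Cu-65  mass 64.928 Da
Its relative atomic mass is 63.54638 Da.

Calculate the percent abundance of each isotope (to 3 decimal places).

Cu-63: 69.150%, Cu-65: 30.850%

With x = fraction of Cu-63 (so Cu-65 is 1 − x):
62.930·x + 64.928·(1 − x) = 63.54638
(62.930 − 64.928)·x = 63.54638 − 64.928
x = -1.38162 / -1.998 = 0.69150 → 69.150% Cu-63, 30.850% Cu-65.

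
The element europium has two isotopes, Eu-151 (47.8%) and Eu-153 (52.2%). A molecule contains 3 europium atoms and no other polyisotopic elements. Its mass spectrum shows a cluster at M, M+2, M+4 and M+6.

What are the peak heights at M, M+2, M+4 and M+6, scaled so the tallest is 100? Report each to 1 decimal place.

28.0 : 91.6 : 100.0 : 36.4

Each Eu atom is independently Eu-151 (p = 0.478) or Eu-153 (q = 0.522); the cluster is the binomial expansion (p + q)^3.
P(M) = 0.478^3 = 0.109215
P(M+2) = 3 × 0.478^2 × 0.522^1 = 0.357806
P(M+4) = 3 × 0.478^1 × 0.522^2 = 0.390742
P(M+6) = 0.522^3 = 0.142237
The M+4 peak is largest (0.390742); scaling to 100 gives 28.0 : 91.6 : 100.0 : 36.4.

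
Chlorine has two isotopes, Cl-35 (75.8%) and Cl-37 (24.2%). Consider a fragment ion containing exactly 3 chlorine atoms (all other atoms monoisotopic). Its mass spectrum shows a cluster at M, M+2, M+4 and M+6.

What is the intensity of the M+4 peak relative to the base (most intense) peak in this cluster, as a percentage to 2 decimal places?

(0.758 + 0.242)^3 gives M 0.4355, M+2 0.4171, M+4 0.1332, M+6 0.0142; the largest is M.
P(M) = C(3,0) × 0.758^3 × 0.242^0 = 1 × 0.43551951 × 1.0000 = 0.435520 (base)
P(M+4) = C(3,2) × 0.758^1 × 0.242^2 = 3 × 0.7580 × 0.058564 = 0.133175
Relative intensity = 0.133175 / 0.435520 × 100 = 30.58

30.58%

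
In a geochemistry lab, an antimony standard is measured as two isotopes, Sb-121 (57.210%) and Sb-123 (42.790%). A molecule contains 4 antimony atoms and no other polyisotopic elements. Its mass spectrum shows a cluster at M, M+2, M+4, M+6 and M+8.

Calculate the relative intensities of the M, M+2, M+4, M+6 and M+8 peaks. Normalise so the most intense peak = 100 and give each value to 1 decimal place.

29.8 : 89.1 : 100.0 : 49.9 : 9.3

The 4 Sb atoms are independent, so intensities follow the terms of (0.57210 + 0.42790)^4.
P(M) = 0.57210^4 = 0.107124
P(M+2) = 4 × 0.57210^3 × 0.42790^1 = 0.320493
P(M+4) = 6 × 0.57210^2 × 0.42790^2 = 0.359567
P(M+6) = 4 × 0.57210^1 × 0.42790^3 = 0.179291
P(M+8) = 0.42790^4 = 0.033525
The M+4 peak is largest (0.359567); scaling to 100 gives 29.8 : 89.1 : 100.0 : 49.9 : 9.3.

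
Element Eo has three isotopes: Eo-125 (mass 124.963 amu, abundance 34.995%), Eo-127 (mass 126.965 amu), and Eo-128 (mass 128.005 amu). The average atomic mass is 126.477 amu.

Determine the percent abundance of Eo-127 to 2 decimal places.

Let x and y be the fractions of Eo-127 and Eo-128. Then x + y = 1 − 0.34995 = 0.65005 and 126.965x + 128.005y = 126.477 − 0.34995×124.963 = 82.74619815.
Substituting: 126.965x + 128.005(0.65005 − x) = 82.74619815
(126.965 − 128.005)x = -0.4634521  ⇒  x = 0.44563, y = 0.20442
Eo-127: 44.56%, Eo-128: 20.44%.

44.56%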